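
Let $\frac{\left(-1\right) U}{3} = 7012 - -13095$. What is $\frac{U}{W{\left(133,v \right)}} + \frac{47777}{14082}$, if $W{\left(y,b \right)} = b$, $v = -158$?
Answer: $\frac{214247272}{556239} \approx 385.17$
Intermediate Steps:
$U = -60321$ ($U = - 3 \left(7012 - -13095\right) = - 3 \left(7012 + 13095\right) = \left(-3\right) 20107 = -60321$)
$\frac{U}{W{\left(133,v \right)}} + \frac{47777}{14082} = - \frac{60321}{-158} + \frac{47777}{14082} = \left(-60321\right) \left(- \frac{1}{158}\right) + 47777 \cdot \frac{1}{14082} = \frac{60321}{158} + \frac{47777}{14082} = \frac{214247272}{556239}$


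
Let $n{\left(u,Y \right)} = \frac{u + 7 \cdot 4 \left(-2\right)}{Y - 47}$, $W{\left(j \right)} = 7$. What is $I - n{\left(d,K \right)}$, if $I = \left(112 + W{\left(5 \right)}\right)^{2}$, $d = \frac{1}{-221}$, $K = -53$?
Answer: $\frac{312945723}{22100} \approx 14160.0$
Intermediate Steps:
$d = - \frac{1}{221} \approx -0.0045249$
$I = 14161$ ($I = \left(112 + 7\right)^{2} = 119^{2} = 14161$)
$n{\left(u,Y \right)} = \frac{-56 + u}{-47 + Y}$ ($n{\left(u,Y \right)} = \frac{u + 28 \left(-2\right)}{-47 + Y} = \frac{u - 56}{-47 + Y} = \frac{-56 + u}{-47 + Y}$)
$I - n{\left(d,K \right)} = 14161 - \frac{-56 - \frac{1}{221}}{-47 - 53} = 14161 - \frac{1}{-100} \left(- \frac{12377}{221}\right) = 14161 - \left(- \frac{1}{100}\right) \left(- \frac{12377}{221}\right) = 14161 - \frac{12377}{22100} = \frac{312945723}{22100}$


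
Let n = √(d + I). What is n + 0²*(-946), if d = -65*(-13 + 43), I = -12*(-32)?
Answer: 3*I*√174 ≈ 39.573*I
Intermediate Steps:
I = 384
d = -1950 (d = -65*30 = -1950)
n = 3*I*√174 (n = √(-1950 + 384) = √(-1566) = 3*I*√174 ≈ 39.573*I)
n + 0²*(-946) = 3*I*√174 + 0²*(-946) = 3*I*√174 + 0*(-946) = 3*I*√174 + 0 = 3*I*√174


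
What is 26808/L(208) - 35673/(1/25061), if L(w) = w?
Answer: -23244024027/26 ≈ -8.9400e+8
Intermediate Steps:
26808/L(208) - 35673/(1/25061) = 26808/208 - 35673/(1/25061) = 26808*(1/208) - 35673/1/25061 = 3351/26 - 35673*25061 = 3351/26 - 894001053 = -23244024027/26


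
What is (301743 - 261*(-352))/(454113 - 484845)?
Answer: -131205/10244 ≈ -12.808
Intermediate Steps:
(301743 - 261*(-352))/(454113 - 484845) = (301743 + 91872)/(-30732) = 393615*(-1/30732) = -131205/10244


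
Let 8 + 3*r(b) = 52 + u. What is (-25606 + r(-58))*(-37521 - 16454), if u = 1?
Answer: 1381274225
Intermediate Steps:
r(b) = 15 (r(b) = -8/3 + (52 + 1)/3 = -8/3 + (⅓)*53 = -8/3 + 53/3 = 15)
(-25606 + r(-58))*(-37521 - 16454) = (-25606 + 15)*(-37521 - 16454) = -25591*(-53975) = 1381274225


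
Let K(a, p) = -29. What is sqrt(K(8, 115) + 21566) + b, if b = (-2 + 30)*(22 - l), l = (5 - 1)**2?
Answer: 168 + 3*sqrt(2393) ≈ 314.75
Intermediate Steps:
l = 16 (l = 4**2 = 16)
b = 168 (b = (-2 + 30)*(22 - 1*16) = 28*(22 - 16) = 28*6 = 168)
sqrt(K(8, 115) + 21566) + b = sqrt(-29 + 21566) + 168 = sqrt(21537) + 168 = 3*sqrt(2393) + 168 = 168 + 3*sqrt(2393)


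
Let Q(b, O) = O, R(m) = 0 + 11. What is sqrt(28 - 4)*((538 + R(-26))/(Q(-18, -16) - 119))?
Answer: -122*sqrt(6)/15 ≈ -19.923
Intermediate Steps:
R(m) = 11
sqrt(28 - 4)*((538 + R(-26))/(Q(-18, -16) - 119)) = sqrt(28 - 4)*((538 + 11)/(-16 - 119)) = sqrt(24)*(549/(-135)) = (2*sqrt(6))*(549*(-1/135)) = (2*sqrt(6))*(-61/15) = -122*sqrt(6)/15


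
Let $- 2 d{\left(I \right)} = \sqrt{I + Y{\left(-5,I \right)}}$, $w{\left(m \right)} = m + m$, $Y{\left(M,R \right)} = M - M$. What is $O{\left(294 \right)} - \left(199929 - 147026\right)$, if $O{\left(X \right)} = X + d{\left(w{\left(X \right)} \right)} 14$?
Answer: $-52609 - 98 \sqrt{3} \approx -52779.0$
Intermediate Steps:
$Y{\left(M,R \right)} = 0$
$w{\left(m \right)} = 2 m$
$d{\left(I \right)} = - \frac{\sqrt{I}}{2}$ ($d{\left(I \right)} = - \frac{\sqrt{I + 0}}{2} = - \frac{\sqrt{I}}{2}$)
$O{\left(X \right)} = X - 7 \sqrt{2} \sqrt{X}$ ($O{\left(X \right)} = X + - \frac{\sqrt{2 X}}{2} \cdot 14 = X + - \frac{\sqrt{2} \sqrt{X}}{2} \cdot 14 = X - 7 \sqrt{2} \sqrt{X}$)
$O{\left(294 \right)} - \left(199929 - 147026\right) = \left(294 - 7 \sqrt{2} \sqrt{294}\right) - \left(199929 - 147026\right) = \left(294 - 7 \sqrt{2} \cdot 7 \sqrt{6}\right) - \left(199929 - 147026\right) = \left(294 - 98 \sqrt{3}\right) - 52903 = -52609 - 98 \sqrt{3}$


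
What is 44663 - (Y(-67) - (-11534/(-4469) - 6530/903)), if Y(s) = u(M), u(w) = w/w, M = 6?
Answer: 180215046266/4035507 ≈ 44657.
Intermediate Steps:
u(w) = 1
Y(s) = 1
44663 - (Y(-67) - (-11534/(-4469) - 6530/903)) = 44663 - (1 - (-11534/(-4469) - 6530/903)) = 44663 - (1 - (-11534*(-1/4469) - 6530*1/903)) = 44663 - (1 - (11534/4469 - 6530/903)) = 44663 - (1 - 1*(-18767368/4035507)) = 44663 - (1 + 18767368/4035507) = 44663 - 1*22802875/4035507 = 44663 - 22802875/4035507 = 180215046266/4035507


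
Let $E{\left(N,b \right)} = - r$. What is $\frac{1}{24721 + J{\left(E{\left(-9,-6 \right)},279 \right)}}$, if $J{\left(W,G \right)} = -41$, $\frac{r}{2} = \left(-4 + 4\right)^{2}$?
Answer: $\frac{1}{24680} \approx 4.0519 \cdot 10^{-5}$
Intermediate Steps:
$r = 0$ ($r = 2 \left(-4 + 4\right)^{2} = 2 \cdot 0^{2} = 2 \cdot 0 = 0$)
$E{\left(N,b \right)} = 0$ ($E{\left(N,b \right)} = \left(-1\right) 0 = 0$)
$\frac{1}{24721 + J{\left(E{\left(-9,-6 \right)},279 \right)}} = \frac{1}{24721 - 41} = \frac{1}{24680}$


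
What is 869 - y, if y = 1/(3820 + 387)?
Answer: 3655882/4207 ≈ 869.00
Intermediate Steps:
y = 1/4207 ≈ 0.00023770
869 - y = 869 - 1*1/4207 = 869 - 1/4207 = 3655882/4207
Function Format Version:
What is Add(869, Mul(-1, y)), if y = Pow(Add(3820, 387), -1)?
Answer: Rational(3655882, 4207) ≈ 869.00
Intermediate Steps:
y = Rational(1, 4207) (y = Pow(4207, -1) = Rational(1, 4207) ≈ 0.00023770)
Add(869, Mul(-1, y)) = Add(869, Mul(-1, Rational(1, 4207))) = Add(869, Rational(-1, 4207)) = Rational(3655882, 4207)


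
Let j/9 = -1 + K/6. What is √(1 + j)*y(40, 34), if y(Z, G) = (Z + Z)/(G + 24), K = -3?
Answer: 100*I*√2/29 ≈ 4.8766*I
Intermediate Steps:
y(Z, G) = 2*Z/(24 + G) (y(Z, G) = (2*Z)/(24 + G) = 2*Z/(24 + G))
j = -27/2 (j = 9*(-1 - 3/6) = 9*(-1 + (⅙)*(-3)) = 9*(-1 - ½) = 9*(-3/2) = -27/2 ≈ -13.500)
√(1 + j)*y(40, 34) = √(1 - 27/2)*(2*40/(24 + 34)) = √(-25/2)*(2*40/58) = (5*I*√2/2)*(2*40*(1/58)) = (5*I*√2/2)*(40/29) = 100*I*√2/29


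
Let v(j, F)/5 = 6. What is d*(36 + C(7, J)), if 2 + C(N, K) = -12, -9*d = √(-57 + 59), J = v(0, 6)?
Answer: -22*√2/9 ≈ -3.4570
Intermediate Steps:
v(j, F) = 30 (v(j, F) = 5*6 = 30)
J = 30
d = -√2/9 (d = -√(-57 + 59)/9 = -√2/9 ≈ -0.15713)
C(N, K) = -14 (C(N, K) = -2 - 12 = -14)
d*(36 + C(7, J)) = (-√2/9)*(36 - 14) = -√2/9*22 = -22*√2/9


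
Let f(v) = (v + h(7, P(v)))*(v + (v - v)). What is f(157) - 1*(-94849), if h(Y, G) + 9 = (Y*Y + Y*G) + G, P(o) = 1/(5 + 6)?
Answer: 1384814/11 ≈ 1.2589e+5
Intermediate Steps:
P(o) = 1/11
h(Y, G) = -9 + G + Y**2 + G*Y (h(Y, G) = -9 + ((Y*Y + Y*G) + G) = -9 + ((Y**2 + G*Y) + G) = -9 + (G + Y**2 + G*Y) = -9 + G + Y**2 + G*Y)
f(v) = v*(448/11 + v) (f(v) = (v + (-9 + 1/11 + 7**2 + (1/11)*7))*(v + (v - v)) = (v + (-9 + 1/11 + 49 + 7/11))*(v + 0) = (v + 448/11)*v = (448/11 + v)*v = v*(448/11 + v))
f(157) - 1*(-94849) = (1/11)*157*(448 + 11*157) - 1*(-94849) = (1/11)*157*(448 + 1727) + 94849 = (1/11)*157*2175 + 94849 = 341475/11 + 94849 = 1384814/11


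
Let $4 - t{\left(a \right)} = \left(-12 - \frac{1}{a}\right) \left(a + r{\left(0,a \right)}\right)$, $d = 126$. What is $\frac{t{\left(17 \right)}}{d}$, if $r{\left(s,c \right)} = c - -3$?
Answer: $\frac{2551}{714} \approx 3.5728$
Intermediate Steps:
$r{\left(s,c \right)} = 3 + c$ ($r{\left(s,c \right)} = c + 3 = 3 + c$)
$t{\left(a \right)} = 4 - \left(-12 - \frac{1}{a}\right) \left(3 + 2 a\right)$ ($t{\left(a \right)} = 4 - \left(-12 - \frac{1}{a}\right) \left(a + \left(3 + a\right)\right) = 4 - \left(-12 - \frac{1}{a}\right) \left(3 + 2 a\right)$)
$\frac{t{\left(17 \right)}}{d} = \frac{42 + \frac{3}{17} + 24 \cdot 17}{126} = \left(42 + 3 \cdot \frac{1}{17} + 408\right) \frac{1}{126} = \left(42 + \frac{3}{17} + 408\right) \frac{1}{126} = \frac{7653}{17} \cdot \frac{1}{126} = \frac{2551}{714}$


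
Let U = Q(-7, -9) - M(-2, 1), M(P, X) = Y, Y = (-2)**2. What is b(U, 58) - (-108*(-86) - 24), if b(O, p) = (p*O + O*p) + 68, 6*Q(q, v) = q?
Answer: -29386/3 ≈ -9795.3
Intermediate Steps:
Y = 4
Q(q, v) = q/6
M(P, X) = 4
U = -31/6 (U = (1/6)*(-7) - 1*4 = -7/6 - 4 = -31/6 ≈ -5.1667)
b(O, p) = 68 + 2*O*p (b(O, p) = (O*p + O*p) + 68 = 2*O*p + 68 = 68 + 2*O*p)
b(U, 58) - (-108*(-86) - 24) = (68 + 2*(-31/6)*58) - (-108*(-86) - 24) = (68 - 1798/3) - (9288 - 24) = -1594/3 - 1*9264 = -1594/3 - 9264 = -29386/3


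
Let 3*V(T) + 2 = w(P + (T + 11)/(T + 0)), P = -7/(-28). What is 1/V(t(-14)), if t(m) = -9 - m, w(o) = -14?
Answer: -3/16 ≈ -0.18750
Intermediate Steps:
P = 1/4 (P = -7*(-1/28) = 1/4 ≈ 0.25000)
V(T) = -16/3 (V(T) = -2/3 + (1/3)*(-14) = -2/3 - 14/3 = -16/3)
1/V(t(-14)) = 1/(-16/3) = -3/16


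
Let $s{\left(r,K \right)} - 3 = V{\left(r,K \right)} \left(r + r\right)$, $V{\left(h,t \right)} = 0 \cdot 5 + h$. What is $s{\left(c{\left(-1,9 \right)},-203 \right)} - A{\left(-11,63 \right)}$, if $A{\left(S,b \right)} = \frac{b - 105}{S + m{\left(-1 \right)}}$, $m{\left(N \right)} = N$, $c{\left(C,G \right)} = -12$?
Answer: $\frac{575}{2} \approx 287.5$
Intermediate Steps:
$V{\left(h,t \right)} = h$ ($V{\left(h,t \right)} = 0 + h = h$)
$s{\left(r,K \right)} = 3 + 2 r^{2}$ ($s{\left(r,K \right)} = 3 + r \left(r + r\right) = 3 + r 2 r = 3 + 2 r^{2}$)
$A{\left(S,b \right)} = \frac{-105 + b}{-1 + S}$ ($A{\left(S,b \right)} = \frac{b - 105}{S - 1} = \frac{b - 105}{-1 + S} = \frac{-105 + b}{-1 + S}$)
$s{\left(c{\left(-1,9 \right)},-203 \right)} - A{\left(-11,63 \right)} = \left(3 + 2 \left(-12\right)^{2}\right) - \frac{-105 + 63}{-1 - 11} = \left(3 + 2 \cdot 144\right) - \frac{1}{-12} \left(-42\right) = \left(3 + 288\right) - \left(- \frac{1}{12}\right) \left(-42\right) = 291 - \frac{7}{2} = \frac{575}{2}$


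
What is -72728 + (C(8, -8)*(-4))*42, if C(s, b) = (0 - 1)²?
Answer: -72896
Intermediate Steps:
C(s, b) = 1 (C(s, b) = (-1)² = 1)
-72728 + (C(8, -8)*(-4))*42 = -72728 + (1*(-4))*42 = -72728 - 4*42 = -72728 - 168 = -72896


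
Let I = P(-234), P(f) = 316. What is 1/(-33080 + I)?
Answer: -1/32764 ≈ -3.0521e-5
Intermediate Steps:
I = 316
1/(-33080 + I) = 1/(-33080 + 316) = 1/(-32764) = -1/32764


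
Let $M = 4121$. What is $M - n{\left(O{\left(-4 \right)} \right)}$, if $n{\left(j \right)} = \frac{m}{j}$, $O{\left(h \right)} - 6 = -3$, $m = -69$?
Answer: $4144$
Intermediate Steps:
$O{\left(h \right)} = 3$ ($O{\left(h \right)} = 6 - 3 = 3$)
$n{\left(j \right)} = - \frac{69}{j}$
$M - n{\left(O{\left(-4 \right)} \right)} = 4121 - - \frac{69}{3} = 4121 - \left(-69\right) \frac{1}{3} = 4121 - -23 = 4121 + 23 = 4144$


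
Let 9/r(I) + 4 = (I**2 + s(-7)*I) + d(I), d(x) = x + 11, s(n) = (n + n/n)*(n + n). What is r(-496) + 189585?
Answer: 38649366864/203863 ≈ 1.8959e+5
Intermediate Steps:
s(n) = 2*n*(1 + n) (s(n) = (n + 1)*(2*n) = (1 + n)*(2*n) = 2*n*(1 + n))
d(x) = 11 + x
r(I) = 9/(7 + I**2 + 85*I) (r(I) = 9/(-4 + ((I**2 + (2*(-7)*(1 - 7))*I) + (11 + I))) = 9/(-4 + ((I**2 + (2*(-7)*(-6))*I) + (11 + I))) = 9/(-4 + ((I**2 + 84*I) + (11 + I))) = 9/(-4 + (11 + I**2 + 85*I)) = 9/(7 + I**2 + 85*I))
r(-496) + 189585 = 9/(7 + (-496)**2 + 85*(-496)) + 189585 = 9/(7 + 246016 - 42160) + 189585 = 9/203863 + 189585 = 38649366864/203863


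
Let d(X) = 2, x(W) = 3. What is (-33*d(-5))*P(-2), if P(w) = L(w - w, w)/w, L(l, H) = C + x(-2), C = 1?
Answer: 132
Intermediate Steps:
L(l, H) = 4 (L(l, H) = 1 + 3 = 4)
P(w) = 4/w
(-33*d(-5))*P(-2) = (-33*2)*(4/(-2)) = -264*(-1)/2 = -66*(-2) = 132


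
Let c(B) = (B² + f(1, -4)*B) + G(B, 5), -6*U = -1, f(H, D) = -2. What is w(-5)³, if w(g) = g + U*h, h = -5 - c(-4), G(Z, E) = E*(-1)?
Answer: -729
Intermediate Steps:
G(Z, E) = -E
U = ⅙ (U = -⅙*(-1) = ⅙ ≈ 0.16667)
c(B) = -5 + B² - 2*B (c(B) = (B² - 2*B) - 1*5 = (B² - 2*B) - 5 = -5 + B² - 2*B)
h = -24 (h = -5 - (-5 + (-4)² - 2*(-4)) = -5 - (-5 + 16 + 8) = -5 - 1*19 = -5 - 19 = -24)
w(g) = -4 + g (w(g) = g + (⅙)*(-24) = g - 4 = -4 + g)
w(-5)³ = (-4 - 5)³ = (-9)³ = -729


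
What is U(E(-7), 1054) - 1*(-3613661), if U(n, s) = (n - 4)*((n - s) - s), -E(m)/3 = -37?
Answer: 3399982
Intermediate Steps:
E(m) = 111 (E(m) = -3*(-37) = 111)
U(n, s) = (-4 + n)*(n - 2*s)
U(E(-7), 1054) - 1*(-3613661) = (111**2 - 4*111 + 8*1054 - 2*111*1054) - 1*(-3613661) = (12321 - 444 + 8432 - 233988) + 3613661 = -213679 + 3613661 = 3399982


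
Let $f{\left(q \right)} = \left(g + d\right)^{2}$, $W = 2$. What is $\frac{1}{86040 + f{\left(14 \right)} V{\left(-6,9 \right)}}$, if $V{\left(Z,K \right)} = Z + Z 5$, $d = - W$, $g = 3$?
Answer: $\frac{1}{86004} \approx 1.1627 \cdot 10^{-5}$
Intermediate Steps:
$d = -2$ ($d = \left(-1\right) 2 = -2$)
$V{\left(Z,K \right)} = 6 Z$ ($V{\left(Z,K \right)} = Z + 5 Z = 6 Z$)
$f{\left(q \right)} = 1$ ($f{\left(q \right)} = \left(3 - 2\right)^{2} = 1^{2} = 1$)
$\frac{1}{86040 + f{\left(14 \right)} V{\left(-6,9 \right)}} = \frac{1}{86040 + 1 \cdot 6 \left(-6\right)} = \frac{1}{86040 + 1 \left(-36\right)} = \frac{1}{86040 - 36} = \frac{1}{86004}$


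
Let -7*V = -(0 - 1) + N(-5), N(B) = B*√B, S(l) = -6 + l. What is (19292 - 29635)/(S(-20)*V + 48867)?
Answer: -54435209/257206755 - 20686*I*√5/257206755 ≈ -0.21164 - 0.00017984*I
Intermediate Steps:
N(B) = B^(3/2)
V = -⅐ + 5*I*√5/7 (V = -(-(0 - 1) + (-5)^(3/2))/7 = -(-1*(-1) - 5*I*√5)/7 = -(1 - 5*I*√5)/7 = -⅐ + 5*I*√5/7 ≈ -0.14286 + 1.5972*I)
(19292 - 29635)/(S(-20)*V + 48867) = (19292 - 29635)/((-6 - 20)*(-⅐ + 5*I*√5/7) + 48867) = -10343/(-26*(-⅐ + 5*I*√5/7) + 48867) = -10343/((26/7 - 130*I*√5/7) + 48867) = -10343/(342095/7 - 130*I*√5/7)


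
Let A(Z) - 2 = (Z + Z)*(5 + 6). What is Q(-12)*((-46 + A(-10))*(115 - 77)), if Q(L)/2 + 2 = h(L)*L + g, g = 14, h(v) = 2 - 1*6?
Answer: -1203840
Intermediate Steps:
h(v) = -4 (h(v) = 2 - 6 = -4)
A(Z) = 2 + 22*Z (A(Z) = 2 + (Z + Z)*(5 + 6) = 2 + (2*Z)*11 = 2 + 22*Z)
Q(L) = 24 - 8*L (Q(L) = -4 + 2*(-4*L + 14) = -4 + 2*(14 - 4*L) = -4 + (28 - 8*L) = 24 - 8*L)
Q(-12)*((-46 + A(-10))*(115 - 77)) = (24 - 8*(-12))*((-46 + (2 + 22*(-10)))*(115 - 77)) = (24 + 96)*((-46 + (2 - 220))*38) = 120*((-46 - 218)*38) = 120*(-264*38) = 120*(-10032) = -1203840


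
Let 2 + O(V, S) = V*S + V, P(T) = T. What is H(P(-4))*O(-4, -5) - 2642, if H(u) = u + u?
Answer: -2754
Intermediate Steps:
H(u) = 2*u
O(V, S) = -2 + V + S*V (O(V, S) = -2 + (V*S + V) = -2 + (S*V + V) = -2 + (V + S*V) = -2 + V + S*V)
H(P(-4))*O(-4, -5) - 2642 = (2*(-4))*(-2 - 4 - 5*(-4)) - 2642 = -8*(-2 - 4 + 20) - 2642 = -8*14 - 2642 = -112 - 2642 = -2754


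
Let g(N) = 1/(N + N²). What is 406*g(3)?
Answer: 203/6 ≈ 33.833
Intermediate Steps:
406*g(3) = 406*(1/(3*(1 + 3))) = 406*((⅓)/4) = 406*((⅓)*(¼)) = 406*(1/12) = 203/6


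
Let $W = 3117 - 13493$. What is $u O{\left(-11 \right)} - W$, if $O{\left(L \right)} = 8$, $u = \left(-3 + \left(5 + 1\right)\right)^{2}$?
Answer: $10448$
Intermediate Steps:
$u = 9$ ($u = \left(-3 + 6\right)^{2} = 3^{2} = 9$)
$W = -10376$
$u O{\left(-11 \right)} - W = 9 \cdot 8 - -10376 = 72 + 10376 = 10448$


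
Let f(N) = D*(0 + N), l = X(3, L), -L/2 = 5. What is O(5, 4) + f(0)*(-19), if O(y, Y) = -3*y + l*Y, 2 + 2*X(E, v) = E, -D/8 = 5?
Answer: -13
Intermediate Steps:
L = -10 (L = -2*5 = -10)
D = -40 (D = -8*5 = -40)
X(E, v) = -1 + E/2
l = ½ (l = -1 + (½)*3 = -1 + 3/2 = ½ ≈ 0.50000)
O(y, Y) = Y/2 - 3*y (O(y, Y) = -3*y + Y/2 = Y/2 - 3*y)
f(N) = -40*N (f(N) = -40*(0 + N) = -40*N)
O(5, 4) + f(0)*(-19) = ((½)*4 - 3*5) - 40*0*(-19) = (2 - 15) + 0*(-19) = -13 + 0 = -13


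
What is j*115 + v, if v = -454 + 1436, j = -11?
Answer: -283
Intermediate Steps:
v = 982
j*115 + v = -11*115 + 982 = -1265 + 982 = -283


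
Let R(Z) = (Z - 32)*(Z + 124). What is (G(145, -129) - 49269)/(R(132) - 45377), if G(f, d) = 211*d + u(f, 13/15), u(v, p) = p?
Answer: 1147307/296655 ≈ 3.8675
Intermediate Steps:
G(f, d) = 13/15 + 211*d (G(f, d) = 211*d + 13/15 = 13/15 + 211*d)
R(Z) = (-32 + Z)*(124 + Z)
(G(145, -129) - 49269)/(R(132) - 45377) = ((13/15 + 211*(-129)) - 49269)/((-3968 + 132² + 92*132) - 45377) = ((13/15 - 27219) - 49269)/((-3968 + 17424 + 12144) - 45377) = (-408272/15 - 49269)/(25600 - 45377) = -1147307/15/(-19777) = -1147307/15*(-1/19777) = 1147307/296655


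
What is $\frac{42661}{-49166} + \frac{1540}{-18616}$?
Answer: $- \frac{4182177}{4400357} \approx -0.95042$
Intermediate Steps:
$\frac{42661}{-49166} + \frac{1540}{-18616} = 42661 \left(- \frac{1}{49166}\right) + 1540 \left(- \frac{1}{18616}\right) = - \frac{42661}{49166} - \frac{385}{4654} = - \frac{4182177}{4400357}$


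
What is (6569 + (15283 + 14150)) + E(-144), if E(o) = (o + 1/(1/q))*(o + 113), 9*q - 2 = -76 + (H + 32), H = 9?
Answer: 121739/3 ≈ 40580.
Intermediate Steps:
q = -11/3 (q = 2/9 + (-76 + (9 + 32))/9 = 2/9 + (-76 + 41)/9 = 2/9 + (⅑)*(-35) = 2/9 - 35/9 = -11/3 ≈ -3.6667)
E(o) = (113 + o)*(-11/3 + o) (E(o) = (o + 1/(1/(-11/3)))*(o + 113) = (o + 1/(-3/11))*(113 + o) = (o - 11/3)*(113 + o) = (-11/3 + o)*(113 + o) = (113 + o)*(-11/3 + o))
(6569 + (15283 + 14150)) + E(-144) = (6569 + (15283 + 14150)) + (-1243/3 + (-144)² + (328/3)*(-144)) = (6569 + 29433) + (-1243/3 + 20736 - 15744) = 36002 + 13733/3 = 121739/3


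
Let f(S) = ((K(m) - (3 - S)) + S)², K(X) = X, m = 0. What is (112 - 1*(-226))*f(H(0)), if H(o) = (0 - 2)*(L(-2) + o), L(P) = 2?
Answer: 40898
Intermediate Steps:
H(o) = -4 - 2*o (H(o) = (0 - 2)*(2 + o) = -2*(2 + o) = -4 - 2*o)
f(S) = (-3 + 2*S)² (f(S) = ((0 - (3 - S)) + S)² = ((0 + (-3 + S)) + S)² = ((-3 + S) + S)² = (-3 + 2*S)²)
(112 - 1*(-226))*f(H(0)) = (112 - 1*(-226))*(-3 + 2*(-4 - 2*0))² = (112 + 226)*(-3 + 2*(-4 + 0))² = 338*(-3 + 2*(-4))² = 338*(-3 - 8)² = 338*(-11)² = 338*121 = 40898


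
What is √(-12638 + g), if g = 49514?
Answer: 2*√9219 ≈ 192.03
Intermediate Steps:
√(-12638 + g) = √(-12638 + 49514) = √36876 = 2*√9219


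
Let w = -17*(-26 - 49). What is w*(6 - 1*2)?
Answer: 5100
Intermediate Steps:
w = 1275 (w = -17*(-75) = 1275)
w*(6 - 1*2) = 1275*(6 - 1*2) = 1275*(6 - 2) = 1275*4 = 5100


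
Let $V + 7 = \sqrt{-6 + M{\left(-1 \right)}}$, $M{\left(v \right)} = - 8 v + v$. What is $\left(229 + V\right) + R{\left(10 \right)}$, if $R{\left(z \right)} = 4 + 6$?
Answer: $233$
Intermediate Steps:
$M{\left(v \right)} = - 7 v$
$R{\left(z \right)} = 10$
$V = -6$ ($V = -7 + \sqrt{-6 - -7} = -7 + \sqrt{-6 + 7} = -7 + \sqrt{1} = -7 + 1 = -6$)
$\left(229 + V\right) + R{\left(10 \right)} = \left(229 - 6\right) + 10 = 223 + 10 = 233$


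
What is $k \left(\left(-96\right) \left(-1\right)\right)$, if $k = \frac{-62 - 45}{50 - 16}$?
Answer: $- \frac{5136}{17} \approx -302.12$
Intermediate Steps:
$k = - \frac{107}{34} \approx -3.1471$
$k \left(\left(-96\right) \left(-1\right)\right) = - \frac{107 \left(\left(-96\right) \left(-1\right)\right)}{34} = \left(- \frac{107}{34}\right) 96 = - \frac{5136}{17}$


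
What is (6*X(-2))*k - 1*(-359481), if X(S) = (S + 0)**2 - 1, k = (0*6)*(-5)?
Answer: 359481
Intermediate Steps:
k = 0 (k = 0*(-5) = 0)
X(S) = -1 + S**2 (X(S) = S**2 - 1 = -1 + S**2)
(6*X(-2))*k - 1*(-359481) = (6*(-1 + (-2)**2))*0 - 1*(-359481) = (6*(-1 + 4))*0 + 359481 = (6*3)*0 + 359481 = 18*0 + 359481 = 0 + 359481 = 359481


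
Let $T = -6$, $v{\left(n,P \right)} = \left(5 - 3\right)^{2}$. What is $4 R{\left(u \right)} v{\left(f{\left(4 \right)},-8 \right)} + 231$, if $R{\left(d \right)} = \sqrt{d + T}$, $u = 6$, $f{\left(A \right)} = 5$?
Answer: $231$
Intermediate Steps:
$v{\left(n,P \right)} = 4$ ($v{\left(n,P \right)} = 2^{2} = 4$)
$R{\left(d \right)} = \sqrt{-6 + d}$ ($R{\left(d \right)} = \sqrt{d - 6} = \sqrt{-6 + d}$)
$4 R{\left(u \right)} v{\left(f{\left(4 \right)},-8 \right)} + 231 = 4 \sqrt{-6 + 6} \cdot 4 + 231 = 4 \sqrt{0} \cdot 4 + 231 = 4 \cdot 0 \cdot 4 + 231 = 0 \cdot 4 + 231 = 0 + 231 = 231$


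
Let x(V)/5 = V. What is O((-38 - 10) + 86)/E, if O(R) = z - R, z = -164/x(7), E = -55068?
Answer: 249/321230 ≈ 0.00077515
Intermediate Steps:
x(V) = 5*V
z = -164/35 (z = -164/(5*7) = -164/35 ≈ -4.6857)
O(R) = -164/35 - R
O((-38 - 10) + 86)/E = (-164/35 - ((-38 - 10) + 86))/(-55068) = (-164/35 - (-48 + 86))*(-1/55068) = (-164/35 - 1*38)*(-1/55068) = (-164/35 - 38)*(-1/55068) = -1494/35*(-1/55068) = 249/321230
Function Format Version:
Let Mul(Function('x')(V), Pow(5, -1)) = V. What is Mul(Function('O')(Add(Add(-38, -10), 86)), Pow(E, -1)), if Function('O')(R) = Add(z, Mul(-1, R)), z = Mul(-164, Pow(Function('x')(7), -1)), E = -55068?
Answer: Rational(249, 321230) ≈ 0.00077515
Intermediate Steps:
Function('x')(V) = Mul(5, V)
z = Rational(-164, 35) (z = Mul(-164, Pow(Mul(5, 7), -1)) = Mul(-164, Pow(35, -1)) = Mul(-164, Rational(1, 35)) = Rational(-164, 35) ≈ -4.6857)
Function('O')(R) = Add(Rational(-164, 35), Mul(-1, R))
Mul(Function('O')(Add(Add(-38, -10), 86)), Pow(E, -1)) = Mul(Add(Rational(-164, 35), Mul(-1, Add(Add(-38, -10), 86))), Pow(-55068, -1)) = Mul(Add(Rational(-164, 35), Mul(-1, Add(-48, 86))), Rational(-1, 55068)) = Mul(Add(Rational(-164, 35), Mul(-1, 38)), Rational(-1, 55068)) = Mul(Add(Rational(-164, 35), -38), Rational(-1, 55068)) = Mul(Rational(-1494, 35), Rational(-1, 55068)) = Rational(249, 321230)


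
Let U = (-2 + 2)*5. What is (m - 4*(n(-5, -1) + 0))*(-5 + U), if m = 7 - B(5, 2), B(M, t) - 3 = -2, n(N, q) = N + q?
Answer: -150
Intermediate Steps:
U = 0 (U = 0*5 = 0)
B(M, t) = 1 (B(M, t) = 3 - 2 = 1)
m = 6 (m = 7 - 1*1 = 7 - 1 = 6)
(m - 4*(n(-5, -1) + 0))*(-5 + U) = (6 - 4*((-5 - 1) + 0))*(-5 + 0) = (6 - 4*(-6 + 0))*(-5) = (6 - 4*(-6))*(-5) = (6 + 24)*(-5) = 30*(-5) = -150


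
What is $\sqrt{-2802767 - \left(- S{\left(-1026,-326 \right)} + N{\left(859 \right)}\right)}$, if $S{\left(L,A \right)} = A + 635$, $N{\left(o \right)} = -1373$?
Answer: $7 i \sqrt{57165} \approx 1673.6 i$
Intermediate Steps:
$S{\left(L,A \right)} = 635 + A$
$\sqrt{-2802767 - \left(- S{\left(-1026,-326 \right)} + N{\left(859 \right)}\right)} = \sqrt{-2802767 + \left(\left(635 - 326\right) - -1373\right)} = \sqrt{-2802767 + \left(309 + 1373\right)} = \sqrt{-2802767 + 1682} = \sqrt{-2801085} = 7 i \sqrt{57165}$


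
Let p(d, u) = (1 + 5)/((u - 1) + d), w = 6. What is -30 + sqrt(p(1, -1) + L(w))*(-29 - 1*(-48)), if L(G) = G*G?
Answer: -30 + 19*sqrt(30) ≈ 74.067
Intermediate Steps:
p(d, u) = 6/(-1 + d + u) (p(d, u) = 6/((-1 + u) + d) = 6/(-1 + d + u))
L(G) = G**2
-30 + sqrt(p(1, -1) + L(w))*(-29 - 1*(-48)) = -30 + sqrt(6/(-1 + 1 - 1) + 6**2)*(-29 - 1*(-48)) = -30 + sqrt(6/(-1) + 36)*(-29 + 48) = -30 + sqrt(6*(-1) + 36)*19 = -30 + sqrt(-6 + 36)*19 = -30 + sqrt(30)*19 = -30 + 19*sqrt(30)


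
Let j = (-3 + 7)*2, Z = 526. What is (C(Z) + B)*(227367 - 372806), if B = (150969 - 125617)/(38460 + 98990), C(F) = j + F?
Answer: -5339331261614/68725 ≈ -7.7691e+7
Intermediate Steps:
j = 8 (j = 4*2 = 8)
C(F) = 8 + F
B = 12676/68725 (B = 25352/137450 = 25352*(1/137450) = 12676/68725 ≈ 0.18445)
(C(Z) + B)*(227367 - 372806) = ((8 + 526) + 12676/68725)*(227367 - 372806) = (534 + 12676/68725)*(-145439) = (36711826/68725)*(-145439) = -5339331261614/68725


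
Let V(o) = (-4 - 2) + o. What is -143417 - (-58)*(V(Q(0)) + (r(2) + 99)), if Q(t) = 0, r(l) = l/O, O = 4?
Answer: -137994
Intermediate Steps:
r(l) = l/4
V(o) = -6 + o
-143417 - (-58)*(V(Q(0)) + (r(2) + 99)) = -143417 - (-58)*((-6 + 0) + ((¼)*2 + 99)) = -143417 - (-58)*(-6 + (½ + 99)) = -143417 - (-58)*(-6 + 199/2) = -143417 - (-58)*187/2 = -143417 - 1*(-5423) = -143417 + 5423 = -137994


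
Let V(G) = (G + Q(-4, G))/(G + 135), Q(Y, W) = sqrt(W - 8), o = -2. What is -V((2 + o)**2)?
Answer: -2*I*sqrt(2)/135 ≈ -0.020951*I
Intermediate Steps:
Q(Y, W) = sqrt(-8 + W)
V(G) = (G + sqrt(-8 + G))/(135 + G) (V(G) = (G + sqrt(-8 + G))/(G + 135) = (G + sqrt(-8 + G))/(135 + G))
-V((2 + o)**2) = -((2 - 2)**2 + sqrt(-8 + (2 - 2)**2))/(135 + (2 - 2)**2) = -(0**2 + sqrt(-8 + 0**2))/(135 + 0**2) = -(0 + sqrt(-8 + 0))/(135 + 0) = -(0 + sqrt(-8))/135 = -(0 + 2*I*sqrt(2))/135 = -2*I*sqrt(2)/135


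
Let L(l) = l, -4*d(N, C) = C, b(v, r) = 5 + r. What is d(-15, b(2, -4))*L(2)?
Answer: -1/2 ≈ -0.50000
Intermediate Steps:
d(N, C) = -C/4
d(-15, b(2, -4))*L(2) = -(5 - 4)/4*2 = -1/4*1*2 = -1/4*2 = -1/2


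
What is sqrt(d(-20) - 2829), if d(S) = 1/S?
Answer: I*sqrt(282905)/10 ≈ 53.189*I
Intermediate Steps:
sqrt(d(-20) - 2829) = sqrt(1/(-20) - 2829) = sqrt(-1/20 - 2829) = sqrt(-56581/20) = I*sqrt(282905)/10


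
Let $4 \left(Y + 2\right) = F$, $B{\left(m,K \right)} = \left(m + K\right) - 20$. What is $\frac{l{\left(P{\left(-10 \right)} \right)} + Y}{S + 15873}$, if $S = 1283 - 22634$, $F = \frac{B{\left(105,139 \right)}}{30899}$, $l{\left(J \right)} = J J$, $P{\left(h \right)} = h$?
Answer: $- \frac{504693}{28210787} \approx -0.01789$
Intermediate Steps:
$B{\left(m,K \right)} = -20 + K + m$ ($B{\left(m,K \right)} = \left(K + m\right) - 20 = -20 + K + m$)
$l{\left(J \right)} = J^{2}$
$F = \frac{224}{30899}$ ($F = \frac{-20 + 139 + 105}{30899} = 224 \cdot \frac{1}{30899} = \frac{224}{30899} \approx 0.0072494$)
$Y = - \frac{61742}{30899}$ ($Y = -2 + \frac{1}{4} \cdot \frac{224}{30899} = -2 + \frac{56}{30899} = - \frac{61742}{30899} \approx -1.9982$)
$S = -21351$
$\frac{l{\left(P{\left(-10 \right)} \right)} + Y}{S + 15873} = \frac{\left(-10\right)^{2} - \frac{61742}{30899}}{-21351 + 15873} = \frac{100 - \frac{61742}{30899}}{-5478} = \frac{3028158}{30899} \left(- \frac{1}{5478}\right) = - \frac{504693}{28210787}$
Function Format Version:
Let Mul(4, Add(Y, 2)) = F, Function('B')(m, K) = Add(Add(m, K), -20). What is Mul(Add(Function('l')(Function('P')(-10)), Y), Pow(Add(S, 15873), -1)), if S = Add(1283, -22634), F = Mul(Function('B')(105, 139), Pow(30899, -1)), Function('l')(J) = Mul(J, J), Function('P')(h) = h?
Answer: Rational(-504693, 28210787) ≈ -0.017890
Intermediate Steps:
Function('B')(m, K) = Add(-20, K, m) (Function('B')(m, K) = Add(Add(K, m), -20) = Add(-20, K, m))
Function('l')(J) = Pow(J, 2)
F = Rational(224, 30899) (F = Mul(Add(-20, 139, 105), Pow(30899, -1)) = Mul(224, Rational(1, 30899)) = Rational(224, 30899) ≈ 0.0072494)
Y = Rational(-61742, 30899) (Y = Add(-2, Mul(Rational(1, 4), Rational(224, 30899))) = Add(-2, Rational(56, 30899)) = Rational(-61742, 30899) ≈ -1.9982)
S = -21351
Mul(Add(Function('l')(Function('P')(-10)), Y), Pow(Add(S, 15873), -1)) = Mul(Add(Pow(-10, 2), Rational(-61742, 30899)), Pow(Add(-21351, 15873), -1)) = Mul(Add(100, Rational(-61742, 30899)), Pow(-5478, -1)) = Mul(Rational(3028158, 30899), Rational(-1, 5478)) = Rational(-504693, 28210787)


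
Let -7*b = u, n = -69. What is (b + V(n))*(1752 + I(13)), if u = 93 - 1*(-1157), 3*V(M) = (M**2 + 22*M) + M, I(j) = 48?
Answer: 11080800/7 ≈ 1.5830e+6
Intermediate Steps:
V(M) = M**2/3 + 23*M/3 (V(M) = ((M**2 + 22*M) + M)/3 = (M**2 + 23*M)/3 = M**2/3 + 23*M/3)
u = 1250 (u = 93 + 1157 = 1250)
b = -1250/7 (b = -1/7*1250 = -1250/7 ≈ -178.57)
(b + V(n))*(1752 + I(13)) = (-1250/7 + (1/3)*(-69)*(23 - 69))*(1752 + 48) = (-1250/7 + (1/3)*(-69)*(-46))*1800 = (-1250/7 + 1058)*1800 = (6156/7)*1800 = 11080800/7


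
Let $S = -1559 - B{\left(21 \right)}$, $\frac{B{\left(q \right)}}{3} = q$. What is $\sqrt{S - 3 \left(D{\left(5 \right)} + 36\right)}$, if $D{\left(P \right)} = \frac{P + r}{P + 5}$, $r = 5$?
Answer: $i \sqrt{1733} \approx 41.629 i$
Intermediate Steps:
$B{\left(q \right)} = 3 q$
$S = -1622$ ($S = -1559 - 3 \cdot 21 = -1559 - 63 = -1622$)
$D{\left(P \right)} = 1$ ($D{\left(P \right)} = \frac{P + 5}{P + 5} = \frac{5 + P}{5 + P} = 1$)
$\sqrt{S - 3 \left(D{\left(5 \right)} + 36\right)} = \sqrt{-1622 - 3 \left(1 + 36\right)} = \sqrt{-1622 - 111} = \sqrt{-1733} = i \sqrt{1733}$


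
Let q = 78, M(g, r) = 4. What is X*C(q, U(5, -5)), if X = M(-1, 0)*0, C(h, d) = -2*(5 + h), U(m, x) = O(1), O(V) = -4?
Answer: 0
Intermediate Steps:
U(m, x) = -4
C(h, d) = -10 - 2*h
X = 0 (X = 4*0 = 0)
X*C(q, U(5, -5)) = 0*(-10 - 2*78) = 0*(-10 - 156) = 0*(-166) = 0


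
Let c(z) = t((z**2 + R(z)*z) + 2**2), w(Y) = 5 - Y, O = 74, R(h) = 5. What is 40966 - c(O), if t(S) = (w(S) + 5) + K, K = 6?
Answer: 46800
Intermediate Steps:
t(S) = 16 - S (t(S) = ((5 - S) + 5) + 6 = (10 - S) + 6 = 16 - S)
c(z) = 12 - z**2 - 5*z (c(z) = 16 - ((z**2 + 5*z) + 2**2) = 16 - ((z**2 + 5*z) + 4) = 16 - (4 + z**2 + 5*z) = 16 + (-4 - z**2 - 5*z) = 12 - z**2 - 5*z)
40966 - c(O) = 40966 - (12 - 1*74**2 - 5*74) = 40966 - (12 - 1*5476 - 370) = 40966 - (12 - 5476 - 370) = 40966 - 1*(-5834) = 40966 + 5834 = 46800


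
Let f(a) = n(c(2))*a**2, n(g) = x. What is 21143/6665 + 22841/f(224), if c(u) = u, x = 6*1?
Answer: 931066039/286648320 ≈ 3.2481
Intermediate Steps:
x = 6
n(g) = 6
f(a) = 6*a**2
21143/6665 + 22841/f(224) = 21143/6665 + 22841/((6*224**2)) = 21143*(1/6665) + 22841/((6*50176)) = 21143/6665 + 22841/301056 = 21143/6665 + 22841*(1/301056) = 21143/6665 + 3263/43008 = 931066039/286648320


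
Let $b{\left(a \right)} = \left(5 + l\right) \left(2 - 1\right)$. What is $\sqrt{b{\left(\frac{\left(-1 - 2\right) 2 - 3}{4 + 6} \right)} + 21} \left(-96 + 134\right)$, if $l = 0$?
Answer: $38 \sqrt{26} \approx 193.76$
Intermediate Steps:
$b{\left(a \right)} = 5$ ($b{\left(a \right)} = \left(5 + 0\right) \left(2 - 1\right) = 5 \cdot 1 = 5$)
$\sqrt{b{\left(\frac{\left(-1 - 2\right) 2 - 3}{4 + 6} \right)} + 21} \left(-96 + 134\right) = \sqrt{5 + 21} \left(-96 + 134\right) = \sqrt{26} \cdot 38 = 38 \sqrt{26}$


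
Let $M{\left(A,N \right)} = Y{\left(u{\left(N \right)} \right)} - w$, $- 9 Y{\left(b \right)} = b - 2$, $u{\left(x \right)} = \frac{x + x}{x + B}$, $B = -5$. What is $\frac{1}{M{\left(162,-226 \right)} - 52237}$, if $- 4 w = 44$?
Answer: $- \frac{2079}{108577844} \approx -1.9148 \cdot 10^{-5}$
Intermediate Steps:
$w = -11$ ($w = \left(- \frac{1}{4}\right) 44 = -11$)
$u{\left(x \right)} = \frac{2 x}{-5 + x}$ ($u{\left(x \right)} = \frac{x + x}{x - 5} = \frac{2 x}{-5 + x}$)
$Y{\left(b \right)} = \frac{2}{9} - \frac{b}{9}$ ($Y{\left(b \right)} = - \frac{b - 2}{9} = - \frac{-2 + b}{9} = \frac{2}{9} - \frac{b}{9}$)
$M{\left(A,N \right)} = \frac{101}{9} - \frac{2 N}{9 \left(-5 + N\right)}$ ($M{\left(A,N \right)} = \left(\frac{2}{9} - \frac{2 N \frac{1}{-5 + N}}{9}\right) - -11 = \left(\frac{2}{9} - \frac{2 N}{9 \left(-5 + N\right)}\right) + 11 = \frac{101}{9} - \frac{2 N}{9 \left(-5 + N\right)}$)
$\frac{1}{M{\left(162,-226 \right)} - 52237} = \frac{1}{\frac{-505 + 99 \left(-226\right)}{9 \left(-5 - 226\right)} - 52237} = \frac{1}{\frac{-505 - 22374}{9 \left(-231\right)} - 52237} = \frac{1}{\frac{1}{9} \left(- \frac{1}{231}\right) \left(-22879\right) - 52237} = \frac{1}{\frac{22879}{2079} - 52237} = \frac{1}{- \frac{108577844}{2079}} = - \frac{2079}{108577844}$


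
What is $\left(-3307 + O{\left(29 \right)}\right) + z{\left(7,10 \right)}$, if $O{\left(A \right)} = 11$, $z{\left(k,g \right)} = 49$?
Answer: $-3247$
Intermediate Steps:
$\left(-3307 + O{\left(29 \right)}\right) + z{\left(7,10 \right)} = \left(-3307 + 11\right) + 49 = -3296 + 49 = -3247$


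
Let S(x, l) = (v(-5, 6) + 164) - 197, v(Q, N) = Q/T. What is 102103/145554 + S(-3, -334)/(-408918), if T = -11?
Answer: 264891239/377575638 ≈ 0.70156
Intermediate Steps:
v(Q, N) = -Q/11 (v(Q, N) = Q/(-11) = Q*(-1/11) = -Q/11)
S(x, l) = -358/11 (S(x, l) = (-1/11*(-5) + 164) - 197 = (5/11 + 164) - 197 = 1809/11 - 197 = -358/11)
102103/145554 + S(-3, -334)/(-408918) = 102103/145554 - 358/11/(-408918) = 102103*(1/145554) - 358/11*(-1/408918) = 102103/145554 + 179/2249049 = 264891239/377575638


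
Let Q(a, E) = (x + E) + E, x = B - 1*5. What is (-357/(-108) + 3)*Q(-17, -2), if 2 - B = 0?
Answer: -1589/36 ≈ -44.139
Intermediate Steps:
B = 2 (B = 2 - 1*0 = 2 + 0 = 2)
x = -3 (x = 2 - 1*5 = 2 - 5 = -3)
Q(a, E) = -3 + 2*E (Q(a, E) = (-3 + E) + E = -3 + 2*E)
(-357/(-108) + 3)*Q(-17, -2) = (-357/(-108) + 3)*(-3 + 2*(-2)) = (-357*(-1/108) + 3)*(-3 - 4) = (119/36 + 3)*(-7) = (227/36)*(-7) = -1589/36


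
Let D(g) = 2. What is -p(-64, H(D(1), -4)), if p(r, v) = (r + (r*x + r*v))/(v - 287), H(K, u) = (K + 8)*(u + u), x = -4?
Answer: 5312/367 ≈ 14.474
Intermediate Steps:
H(K, u) = 2*u*(8 + K) (H(K, u) = (8 + K)*(2*u) = 2*u*(8 + K))
p(r, v) = (-3*r + r*v)/(-287 + v) (p(r, v) = (r + (r*(-4) + r*v))/(v - 287) = (r + (-4*r + r*v))/(-287 + v) = (-3*r + r*v)/(-287 + v))
-p(-64, H(D(1), -4)) = -(-64)*(-3 + 2*(-4)*(8 + 2))/(-287 + 2*(-4)*(8 + 2)) = -(-64)*(-3 + 2*(-4)*10)/(-287 + 2*(-4)*10) = -(-64)*(-3 - 80)/(-287 - 80) = -(-64)*(-83)/(-367) = -(-64)*(-1)*(-83)/367 = -1*(-5312/367) = 5312/367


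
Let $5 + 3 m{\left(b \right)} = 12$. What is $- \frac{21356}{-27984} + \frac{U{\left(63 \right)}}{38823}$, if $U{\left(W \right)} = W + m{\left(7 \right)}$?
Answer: $\frac{207733069}{271605708} \approx 0.76483$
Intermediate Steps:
$m{\left(b \right)} = \frac{7}{3}$ ($m{\left(b \right)} = - \frac{5}{3} + \frac{1}{3} \cdot 12 = - \frac{5}{3} + 4 = \frac{7}{3}$)
$U{\left(W \right)} = \frac{7}{3} + W$ ($U{\left(W \right)} = W + \frac{7}{3} = \frac{7}{3} + W$)
$- \frac{21356}{-27984} + \frac{U{\left(63 \right)}}{38823} = - \frac{21356}{-27984} + \frac{\frac{7}{3} + 63}{38823} = \left(-21356\right) \left(- \frac{1}{27984}\right) + \frac{196}{3} \cdot \frac{1}{38823} = \frac{5339}{6996} + \frac{196}{116469} = \frac{207733069}{271605708}$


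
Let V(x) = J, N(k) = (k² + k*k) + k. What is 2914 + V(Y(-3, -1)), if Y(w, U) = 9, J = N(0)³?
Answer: 2914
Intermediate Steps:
N(k) = k + 2*k² (N(k) = (k² + k²) + k = 2*k² + k = k + 2*k²)
J = 0 (J = (0*(1 + 2*0))³ = (0*(1 + 0))³ = (0*1)³ = 0³ = 0)
V(x) = 0
2914 + V(Y(-3, -1)) = 2914 + 0 = 2914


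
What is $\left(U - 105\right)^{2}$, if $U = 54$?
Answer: $2601$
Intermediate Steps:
$\left(U - 105\right)^{2} = \left(54 - 105\right)^{2} = \left(-51\right)^{2} = 2601$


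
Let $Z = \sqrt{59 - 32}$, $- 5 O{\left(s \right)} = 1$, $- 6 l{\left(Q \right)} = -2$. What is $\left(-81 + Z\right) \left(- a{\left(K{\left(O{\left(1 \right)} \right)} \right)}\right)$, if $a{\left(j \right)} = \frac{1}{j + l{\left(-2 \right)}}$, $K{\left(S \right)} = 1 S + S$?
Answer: $-1215 + 45 \sqrt{3} \approx -1137.1$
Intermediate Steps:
$l{\left(Q \right)} = \frac{1}{3}$ ($l{\left(Q \right)} = \left(- \frac{1}{6}\right) \left(-2\right) = \frac{1}{3}$)
$O{\left(s \right)} = - \frac{1}{5}$ ($O{\left(s \right)} = \left(- \frac{1}{5}\right) 1 = - \frac{1}{5}$)
$K{\left(S \right)} = 2 S$ ($K{\left(S \right)} = S + S = 2 S$)
$a{\left(j \right)} = \frac{1}{\frac{1}{3} + j}$ ($a{\left(j \right)} = \frac{1}{j + \frac{1}{3}} = \frac{1}{\frac{1}{3} + j}$)
$Z = 3 \sqrt{3}$ ($Z = \sqrt{27} = 3 \sqrt{3} \approx 5.1962$)
$\left(-81 + Z\right) \left(- a{\left(K{\left(O{\left(1 \right)} \right)} \right)}\right) = \left(-81 + 3 \sqrt{3}\right) \left(- \frac{3}{1 + 3 \cdot 2 \left(- \frac{1}{5}\right)}\right) = \left(-81 + 3 \sqrt{3}\right) \left(- \frac{3}{1 + 3 \left(- \frac{2}{5}\right)}\right) = \left(-81 + 3 \sqrt{3}\right) \left(- \frac{3}{1 - \frac{6}{5}}\right) = \left(-81 + 3 \sqrt{3}\right) \left(- \frac{3}{- \frac{1}{5}}\right) = \left(-81 + 3 \sqrt{3}\right) \left(- 3 \left(-5\right)\right) = \left(-81 + 3 \sqrt{3}\right) \left(\left(-1\right) \left(-15\right)\right) = \left(-81 + 3 \sqrt{3}\right) 15 = -1215 + 45 \sqrt{3}$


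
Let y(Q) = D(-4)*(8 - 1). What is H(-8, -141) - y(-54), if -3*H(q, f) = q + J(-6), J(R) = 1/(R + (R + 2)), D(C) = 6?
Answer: -393/10 ≈ -39.300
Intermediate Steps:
J(R) = 1/(2 + 2*R) (J(R) = 1/(R + (2 + R)) = 1/(2 + 2*R))
y(Q) = 42 (y(Q) = 6*(8 - 1) = 6*7 = 42)
H(q, f) = 1/30 - q/3 (H(q, f) = -(q + 1/(2*(1 - 6)))/3 = -(q + (½)/(-5))/3 = -(q + (½)*(-⅕))/3 = -(q - ⅒)/3 = -(-⅒ + q)/3 = 1/30 - q/3)
H(-8, -141) - y(-54) = (1/30 - ⅓*(-8)) - 1*42 = (1/30 + 8/3) - 42 = 27/10 - 42 = -393/10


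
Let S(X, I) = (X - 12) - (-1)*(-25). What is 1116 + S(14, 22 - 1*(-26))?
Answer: 1093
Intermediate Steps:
S(X, I) = -37 + X (S(X, I) = (-12 + X) - 1*25 = (-12 + X) - 25 = -37 + X)
1116 + S(14, 22 - 1*(-26)) = 1116 + (-37 + 14) = 1116 - 23 = 1093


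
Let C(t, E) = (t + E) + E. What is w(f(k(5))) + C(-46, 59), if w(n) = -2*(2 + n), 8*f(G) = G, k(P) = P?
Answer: 267/4 ≈ 66.750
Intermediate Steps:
C(t, E) = t + 2*E (C(t, E) = (E + t) + E = t + 2*E)
f(G) = G/8
w(n) = -4 - 2*n
w(f(k(5))) + C(-46, 59) = (-4 - 5/4) + (-46 + 2*59) = (-4 - 2*5/8) + (-46 + 118) = (-4 - 5/4) + 72 = -21/4 + 72 = 267/4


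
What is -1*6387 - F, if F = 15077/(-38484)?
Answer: -245782231/38484 ≈ -6386.6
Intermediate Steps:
F = -15077/38484 (F = 15077*(-1/38484) = -15077/38484 ≈ -0.39177)
-1*6387 - F = -1*6387 - 1*(-15077/38484) = -6387 + 15077/38484 = -245782231/38484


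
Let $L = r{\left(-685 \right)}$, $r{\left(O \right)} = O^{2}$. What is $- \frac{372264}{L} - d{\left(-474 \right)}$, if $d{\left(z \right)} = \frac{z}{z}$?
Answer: $- \frac{841489}{469225} \approx -1.7934$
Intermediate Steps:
$L = 469225$ ($L = \left(-685\right)^{2} = 469225$)
$d{\left(z \right)} = 1$
$- \frac{372264}{L} - d{\left(-474 \right)} = - \frac{372264}{469225} - 1 = - \frac{841489}{469225}$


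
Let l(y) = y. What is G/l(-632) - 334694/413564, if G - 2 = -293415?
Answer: 30283381831/65343112 ≈ 463.45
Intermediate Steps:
G = -293413 (G = 2 - 293415 = -293413)
G/l(-632) - 334694/413564 = -293413/(-632) - 334694/413564 = -293413*(-1/632) - 334694*1/413564 = 293413/632 - 167347/206782 = 30283381831/65343112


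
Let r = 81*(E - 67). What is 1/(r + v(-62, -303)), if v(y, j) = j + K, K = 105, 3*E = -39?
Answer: -1/6678 ≈ -0.00014975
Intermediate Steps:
E = -13 (E = (⅓)*(-39) = -13)
r = -6480 (r = 81*(-13 - 67) = 81*(-80) = -6480)
v(y, j) = 105 + j (v(y, j) = j + 105 = 105 + j)
1/(r + v(-62, -303)) = 1/(-6480 + (105 - 303)) = 1/(-6480 - 198) = 1/(-6678) = -1/6678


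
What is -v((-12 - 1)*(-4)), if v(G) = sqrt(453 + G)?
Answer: -sqrt(505) ≈ -22.472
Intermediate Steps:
-v((-12 - 1)*(-4)) = -sqrt(453 + (-12 - 1)*(-4)) = -sqrt(453 - 13*(-4)) = -sqrt(453 + 52) = -sqrt(505)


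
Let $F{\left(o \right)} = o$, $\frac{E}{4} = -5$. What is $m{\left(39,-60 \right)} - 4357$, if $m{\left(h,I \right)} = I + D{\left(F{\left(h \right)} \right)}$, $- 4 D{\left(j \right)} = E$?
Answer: $-4412$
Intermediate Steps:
$E = -20$ ($E = 4 \left(-5\right) = -20$)
$D{\left(j \right)} = 5$ ($D{\left(j \right)} = \left(- \frac{1}{4}\right) \left(-20\right) = 5$)
$m{\left(h,I \right)} = 5 + I$ ($m{\left(h,I \right)} = I + 5 = 5 + I$)
$m{\left(39,-60 \right)} - 4357 = \left(5 - 60\right) - 4357 = -55 - 4357 = -4412$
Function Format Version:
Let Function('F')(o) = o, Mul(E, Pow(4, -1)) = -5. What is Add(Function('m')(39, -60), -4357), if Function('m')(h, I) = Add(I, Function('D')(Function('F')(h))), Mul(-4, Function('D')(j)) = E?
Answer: -4412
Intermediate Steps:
E = -20 (E = Mul(4, -5) = -20)
Function('D')(j) = 5 (Function('D')(j) = Mul(Rational(-1, 4), -20) = 5)
Function('m')(h, I) = Add(5, I) (Function('m')(h, I) = Add(I, 5) = Add(5, I))
Add(Function('m')(39, -60), -4357) = Add(Add(5, -60), -4357) = Add(-55, -4357) = -4412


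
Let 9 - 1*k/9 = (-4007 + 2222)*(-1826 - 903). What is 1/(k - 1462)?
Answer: -1/43842766 ≈ -2.2809e-8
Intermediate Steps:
k = -43841304 (k = 81 - 9*(-4007 + 2222)*(-1826 - 903) = 81 - (-16065)*(-2729) = 81 - 9*4871265 = 81 - 43841385 = -43841304)
1/(k - 1462) = 1/(-43841304 - 1462) = 1/(-43842766) = -1/43842766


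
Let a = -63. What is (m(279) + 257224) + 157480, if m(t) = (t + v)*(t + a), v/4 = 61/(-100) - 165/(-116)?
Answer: 344860696/725 ≈ 4.7567e+5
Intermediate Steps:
v = 2356/725 (v = 4*(61/(-100) - 165/(-116)) = 4*(61*(-1/100) - 165*(-1/116)) = 4*(-61/100 + 165/116) = 4*(589/725) = 2356/725 ≈ 3.2497)
m(t) = (-63 + t)*(2356/725 + t) (m(t) = (t + 2356/725)*(t - 63) = (2356/725 + t)*(-63 + t) = (-63 + t)*(2356/725 + t))
(m(279) + 257224) + 157480 = ((-148428/725 + 279² - 43319/725*279) + 257224) + 157480 = ((-148428/725 + 77841 - 12086001/725) + 257224) + 157480 = (44200296/725 + 257224) + 157480 = 230687696/725 + 157480 = 344860696/725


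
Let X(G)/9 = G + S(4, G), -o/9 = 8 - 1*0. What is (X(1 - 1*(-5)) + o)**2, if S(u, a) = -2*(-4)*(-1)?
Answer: 8100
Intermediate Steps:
S(u, a) = -8 (S(u, a) = 8*(-1) = -8)
o = -72 (o = -9*(8 - 1*0) = -9*(8 + 0) = -9*8 = -72)
X(G) = -72 + 9*G (X(G) = 9*(G - 8) = 9*(-8 + G) = -72 + 9*G)
(X(1 - 1*(-5)) + o)**2 = ((-72 + 9*(1 - 1*(-5))) - 72)**2 = ((-72 + 9*(1 + 5)) - 72)**2 = ((-72 + 9*6) - 72)**2 = ((-72 + 54) - 72)**2 = (-18 - 72)**2 = (-90)**2 = 8100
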